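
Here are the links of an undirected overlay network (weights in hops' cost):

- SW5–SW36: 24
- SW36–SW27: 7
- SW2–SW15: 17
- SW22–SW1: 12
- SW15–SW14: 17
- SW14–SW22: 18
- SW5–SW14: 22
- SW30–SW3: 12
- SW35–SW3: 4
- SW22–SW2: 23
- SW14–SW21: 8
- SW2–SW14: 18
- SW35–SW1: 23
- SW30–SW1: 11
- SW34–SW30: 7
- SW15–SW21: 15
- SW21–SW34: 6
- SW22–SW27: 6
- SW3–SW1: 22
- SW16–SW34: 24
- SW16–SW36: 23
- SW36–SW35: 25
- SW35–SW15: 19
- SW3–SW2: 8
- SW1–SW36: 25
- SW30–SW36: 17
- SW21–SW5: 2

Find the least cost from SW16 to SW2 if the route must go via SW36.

59 hops' cost

Best SW16 to SW36: SW16 → SW36 costing 23
Shortest SW36→SW2: SW36 → SW27 → SW22 → SW2 = 36
Total via SW36: 23 + 36 = 59 hops' cost.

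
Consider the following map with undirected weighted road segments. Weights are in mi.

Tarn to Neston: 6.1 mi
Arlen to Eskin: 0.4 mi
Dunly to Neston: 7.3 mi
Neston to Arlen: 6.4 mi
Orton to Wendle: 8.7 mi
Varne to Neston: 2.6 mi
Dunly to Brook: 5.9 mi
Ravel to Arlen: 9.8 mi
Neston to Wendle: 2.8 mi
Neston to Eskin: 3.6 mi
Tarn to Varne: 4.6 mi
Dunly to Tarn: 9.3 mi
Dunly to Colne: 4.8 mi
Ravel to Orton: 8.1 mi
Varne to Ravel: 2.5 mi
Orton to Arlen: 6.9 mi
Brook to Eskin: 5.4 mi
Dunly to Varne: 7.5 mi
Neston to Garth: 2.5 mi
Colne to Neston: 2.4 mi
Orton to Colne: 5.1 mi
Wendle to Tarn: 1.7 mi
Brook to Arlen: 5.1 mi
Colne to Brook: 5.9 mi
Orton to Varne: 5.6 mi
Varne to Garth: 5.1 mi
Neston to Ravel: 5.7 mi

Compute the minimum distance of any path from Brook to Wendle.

11.1 mi

Running Dijkstra from Brook:
Brook: 0
Arlen: 5.1  (via Brook)
Eskin: 5.4  (via Brook)
Colne: 5.9  (via Brook)
Dunly: 5.9  (via Brook)
Neston: 8.3  (via Colne)
Garth: 10.8  (via Neston)
Varne: 10.9  (via Neston)
Orton: 11  (via Colne)
Wendle: 11.1  (via Neston)
Shortest route: Brook → Colne → Neston → Wendle = 11.1 mi.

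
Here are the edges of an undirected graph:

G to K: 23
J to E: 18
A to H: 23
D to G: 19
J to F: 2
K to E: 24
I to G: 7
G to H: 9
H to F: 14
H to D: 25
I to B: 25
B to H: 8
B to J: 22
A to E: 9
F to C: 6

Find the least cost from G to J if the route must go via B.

Best G to B: G → H → B costing 17
Best B to J: B → J costing 22
Total via B: 17 + 22 = 39.

39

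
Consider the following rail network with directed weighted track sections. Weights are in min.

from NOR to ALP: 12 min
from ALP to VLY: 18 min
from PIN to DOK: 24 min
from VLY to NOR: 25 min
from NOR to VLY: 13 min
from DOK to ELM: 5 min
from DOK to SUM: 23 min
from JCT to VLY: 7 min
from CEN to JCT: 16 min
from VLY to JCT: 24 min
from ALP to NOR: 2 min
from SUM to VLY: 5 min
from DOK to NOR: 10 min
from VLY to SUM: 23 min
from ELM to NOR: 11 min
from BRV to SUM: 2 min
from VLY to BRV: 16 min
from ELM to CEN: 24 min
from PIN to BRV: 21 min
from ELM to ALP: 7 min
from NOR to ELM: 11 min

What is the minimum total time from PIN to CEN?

53 min

Shortest distances from PIN:
PIN: 0
BRV: 21  (via PIN)
SUM: 23  (via BRV)
DOK: 24  (via PIN)
VLY: 28  (via SUM)
ELM: 29  (via DOK)
NOR: 34  (via DOK)
ALP: 36  (via ELM)
JCT: 52  (via VLY)
CEN: 53  (via ELM)
Shortest route: PIN–DOK–ELM–CEN = 53 min.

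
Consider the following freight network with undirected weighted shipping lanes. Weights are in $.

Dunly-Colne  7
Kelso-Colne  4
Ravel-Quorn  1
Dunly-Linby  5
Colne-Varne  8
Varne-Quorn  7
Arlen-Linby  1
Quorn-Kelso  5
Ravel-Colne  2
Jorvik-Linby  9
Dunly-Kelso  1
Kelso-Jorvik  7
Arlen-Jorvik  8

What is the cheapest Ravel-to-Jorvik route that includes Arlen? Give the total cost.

$21

Shortest Ravel→Arlen: Ravel–Quorn–Kelso–Dunly–Linby–Arlen = 13
Best Arlen to Jorvik: Arlen–Jorvik costing 8
Total via Arlen: 13 + 8 = $21.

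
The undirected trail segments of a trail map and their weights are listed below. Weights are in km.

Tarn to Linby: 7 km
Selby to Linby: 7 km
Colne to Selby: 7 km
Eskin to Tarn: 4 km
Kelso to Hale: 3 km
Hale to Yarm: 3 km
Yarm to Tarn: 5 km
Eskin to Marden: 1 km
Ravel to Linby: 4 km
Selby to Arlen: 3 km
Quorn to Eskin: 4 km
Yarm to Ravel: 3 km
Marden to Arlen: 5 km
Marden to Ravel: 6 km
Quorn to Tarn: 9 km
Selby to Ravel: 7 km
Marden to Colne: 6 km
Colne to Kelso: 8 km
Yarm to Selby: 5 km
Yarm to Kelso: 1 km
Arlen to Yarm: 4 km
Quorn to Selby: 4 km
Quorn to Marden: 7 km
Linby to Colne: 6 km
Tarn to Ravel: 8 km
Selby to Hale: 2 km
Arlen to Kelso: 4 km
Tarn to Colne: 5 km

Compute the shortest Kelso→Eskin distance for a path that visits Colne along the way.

Best Kelso to Colne: Kelso–Colne costing 8
Shortest Colne→Eskin: Colne–Marden–Eskin = 7
Total via Colne: 8 + 7 = 15 km.

15 km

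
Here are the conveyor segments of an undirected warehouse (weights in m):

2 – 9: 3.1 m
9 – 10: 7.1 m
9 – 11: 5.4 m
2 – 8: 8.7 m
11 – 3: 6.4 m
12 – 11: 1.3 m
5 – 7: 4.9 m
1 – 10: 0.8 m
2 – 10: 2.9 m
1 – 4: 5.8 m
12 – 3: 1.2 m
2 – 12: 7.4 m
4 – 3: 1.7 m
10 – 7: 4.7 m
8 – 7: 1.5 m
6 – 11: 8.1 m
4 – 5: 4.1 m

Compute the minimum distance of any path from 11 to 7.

13.2 m

Compare a few routes:
11–12–3–4–1–10–7: 1.3+1.2+1.7+5.8+0.8+4.7 = 15.5
11–12–3–4–5–7: 1.3+1.2+1.7+4.1+4.9 = 13.2
11–12–2–10–7: 1.3+7.4+2.9+4.7 = 16.3
11–9–2–10–7: 5.4+3.1+2.9+4.7 = 16.1
Cheapest is 11–12–3–4–5–7 at 13.2 m.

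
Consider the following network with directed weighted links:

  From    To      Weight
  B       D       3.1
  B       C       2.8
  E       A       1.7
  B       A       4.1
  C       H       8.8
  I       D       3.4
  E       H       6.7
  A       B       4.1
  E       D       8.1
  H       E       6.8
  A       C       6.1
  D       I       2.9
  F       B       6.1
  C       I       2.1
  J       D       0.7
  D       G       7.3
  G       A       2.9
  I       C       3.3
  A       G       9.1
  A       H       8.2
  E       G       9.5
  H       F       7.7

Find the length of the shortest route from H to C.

14.6

Compare a few routes:
H–E–A–B–C: 6.8+1.7+4.1+2.8 = 15.4
H–F–B–C: 7.7+6.1+2.8 = 16.6
H–E–A–C: 6.8+1.7+6.1 = 14.6
The minimum is 14.6 via H–E–A–C.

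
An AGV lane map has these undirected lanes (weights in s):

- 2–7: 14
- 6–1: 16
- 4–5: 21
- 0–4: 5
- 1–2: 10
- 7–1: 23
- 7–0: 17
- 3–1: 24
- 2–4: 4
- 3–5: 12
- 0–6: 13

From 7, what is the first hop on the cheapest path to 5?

Compare a few routes:
7 → 0 → 4 → 5: 17+5+21 = 43
7 → 2 → 4 → 5: 14+4+21 = 39
Cheapest is 7 → 2 → 4 → 5 at 39 s.
So from 7 the first move is to 2.

2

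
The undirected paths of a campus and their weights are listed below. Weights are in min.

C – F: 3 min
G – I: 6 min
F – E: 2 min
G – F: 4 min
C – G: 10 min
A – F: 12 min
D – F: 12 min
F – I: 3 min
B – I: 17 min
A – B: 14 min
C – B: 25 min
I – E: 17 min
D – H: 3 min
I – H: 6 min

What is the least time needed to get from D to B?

Settle nodes by increasing distance from D:
D: 0
H: 3  (via D)
I: 9  (via H)
F: 12  (via D)
E: 14  (via F)
C: 15  (via F)
G: 15  (via I)
A: 24  (via F)
B: 26  (via I)
Shortest route: D–H–I–B = 26 min.

26 min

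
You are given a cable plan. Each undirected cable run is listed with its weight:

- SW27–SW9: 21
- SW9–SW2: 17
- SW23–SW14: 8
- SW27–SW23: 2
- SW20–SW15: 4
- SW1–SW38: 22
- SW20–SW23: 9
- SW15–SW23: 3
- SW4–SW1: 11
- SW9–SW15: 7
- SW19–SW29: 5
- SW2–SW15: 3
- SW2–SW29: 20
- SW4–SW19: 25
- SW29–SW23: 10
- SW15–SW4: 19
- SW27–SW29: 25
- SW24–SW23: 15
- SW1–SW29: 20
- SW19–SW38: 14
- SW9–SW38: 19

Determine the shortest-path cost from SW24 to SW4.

Shortest distances from SW24:
SW24: 0
SW23: 15  (via SW24)
SW27: 17  (via SW23)
SW15: 18  (via SW23)
SW2: 21  (via SW15)
SW20: 22  (via SW15)
SW14: 23  (via SW23)
SW9: 25  (via SW15)
SW29: 25  (via SW23)
SW19: 30  (via SW29)
SW4: 37  (via SW15)
Shortest route: SW24 → SW23 → SW15 → SW4 = 37.

37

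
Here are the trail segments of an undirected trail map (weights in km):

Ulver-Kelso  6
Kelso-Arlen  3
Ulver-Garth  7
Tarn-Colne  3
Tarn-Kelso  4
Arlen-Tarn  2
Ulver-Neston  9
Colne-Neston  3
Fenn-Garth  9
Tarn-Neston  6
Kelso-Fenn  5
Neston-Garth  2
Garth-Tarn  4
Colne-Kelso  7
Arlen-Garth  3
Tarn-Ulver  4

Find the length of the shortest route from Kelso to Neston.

Enumerating some paths:
Kelso → Colne → Neston: 7+3 = 10
Kelso → Arlen → Garth → Neston: 3+3+2 = 8
Cheapest is Kelso → Arlen → Garth → Neston at 8 km.

8 km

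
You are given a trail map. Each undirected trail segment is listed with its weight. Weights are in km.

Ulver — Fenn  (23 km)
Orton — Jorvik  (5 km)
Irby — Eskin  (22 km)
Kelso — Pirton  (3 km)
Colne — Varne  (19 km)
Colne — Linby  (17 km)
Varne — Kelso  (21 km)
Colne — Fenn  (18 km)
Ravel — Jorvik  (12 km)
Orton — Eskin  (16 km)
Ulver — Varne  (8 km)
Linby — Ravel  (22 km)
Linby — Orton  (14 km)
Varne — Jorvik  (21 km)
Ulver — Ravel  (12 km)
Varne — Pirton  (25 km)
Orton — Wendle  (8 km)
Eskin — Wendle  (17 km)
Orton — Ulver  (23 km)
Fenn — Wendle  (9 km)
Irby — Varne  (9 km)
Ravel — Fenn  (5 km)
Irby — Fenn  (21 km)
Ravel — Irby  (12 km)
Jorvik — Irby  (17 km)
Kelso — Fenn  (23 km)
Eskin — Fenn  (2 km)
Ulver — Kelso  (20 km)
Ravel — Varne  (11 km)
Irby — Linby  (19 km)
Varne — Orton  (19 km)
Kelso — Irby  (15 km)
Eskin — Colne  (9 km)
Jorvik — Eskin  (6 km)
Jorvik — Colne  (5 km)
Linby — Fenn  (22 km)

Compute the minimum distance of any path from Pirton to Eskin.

Candidate routes:
Pirton → Kelso → Irby → Jorvik → Eskin: 3+15+17+6 = 41
Pirton → Kelso → Irby → Eskin: 3+15+22 = 40
Pirton → Kelso → Fenn → Eskin: 3+23+2 = 28
Pirton → Kelso → Irby → Ravel → Fenn → Eskin: 3+15+12+5+2 = 37
The minimum is 28 km via Pirton → Kelso → Fenn → Eskin.

28 km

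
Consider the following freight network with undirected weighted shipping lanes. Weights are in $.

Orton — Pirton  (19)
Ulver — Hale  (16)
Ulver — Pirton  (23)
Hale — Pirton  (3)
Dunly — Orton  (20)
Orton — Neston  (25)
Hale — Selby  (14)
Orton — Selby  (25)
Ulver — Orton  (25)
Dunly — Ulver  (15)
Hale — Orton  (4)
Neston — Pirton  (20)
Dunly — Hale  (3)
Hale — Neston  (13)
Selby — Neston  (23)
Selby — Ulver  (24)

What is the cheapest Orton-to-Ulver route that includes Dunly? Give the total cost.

$22

Best Orton to Dunly: Orton–Hale–Dunly costing 7
Best Dunly to Ulver: Dunly–Ulver costing 15
Total via Dunly: 7 + 15 = $22.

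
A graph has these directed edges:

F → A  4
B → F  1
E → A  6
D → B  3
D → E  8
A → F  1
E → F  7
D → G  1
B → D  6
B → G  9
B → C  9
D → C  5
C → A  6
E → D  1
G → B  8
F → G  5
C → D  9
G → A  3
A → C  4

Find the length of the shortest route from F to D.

Enumerating some paths:
F–A–C–D: 4+4+9 = 17
F–G–B–D: 5+8+6 = 19
The minimum is 17 via F–A–C–D.

17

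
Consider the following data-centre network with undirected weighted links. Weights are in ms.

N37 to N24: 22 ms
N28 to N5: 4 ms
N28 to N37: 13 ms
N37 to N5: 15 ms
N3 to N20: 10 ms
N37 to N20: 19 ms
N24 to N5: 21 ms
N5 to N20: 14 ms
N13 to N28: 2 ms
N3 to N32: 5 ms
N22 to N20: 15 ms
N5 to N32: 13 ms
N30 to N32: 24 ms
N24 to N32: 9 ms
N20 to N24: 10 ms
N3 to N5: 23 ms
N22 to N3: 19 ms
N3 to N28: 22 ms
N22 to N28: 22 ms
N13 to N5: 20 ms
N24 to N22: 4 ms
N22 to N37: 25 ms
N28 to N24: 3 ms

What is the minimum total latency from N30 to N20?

39 ms

Shortest distances from N30:
N30: 0
N32: 24  (via N30)
N3: 29  (via N32)
N24: 33  (via N32)
N28: 36  (via N24)
N5: 37  (via N32)
N22: 37  (via N24)
N13: 38  (via N28)
N20: 39  (via N3)
Shortest route: N30 → N32 → N3 → N20 = 39 ms.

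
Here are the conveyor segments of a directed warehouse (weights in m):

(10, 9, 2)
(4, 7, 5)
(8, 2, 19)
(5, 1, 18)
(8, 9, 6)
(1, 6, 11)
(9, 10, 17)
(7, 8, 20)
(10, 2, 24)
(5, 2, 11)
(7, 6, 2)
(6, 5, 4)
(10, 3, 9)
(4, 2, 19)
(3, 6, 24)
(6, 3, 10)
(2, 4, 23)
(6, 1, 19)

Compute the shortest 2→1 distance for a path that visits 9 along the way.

123 m

Shortest 2→9: 2–4–7–8–9 = 54
Best 9 to 1: 9–10–3–6–1 costing 69
Total via 9: 54 + 69 = 123 m.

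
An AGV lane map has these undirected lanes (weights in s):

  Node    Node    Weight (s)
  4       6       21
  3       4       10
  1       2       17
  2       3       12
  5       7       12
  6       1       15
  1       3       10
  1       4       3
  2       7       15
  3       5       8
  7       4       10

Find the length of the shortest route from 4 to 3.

10 s

Enumerating some paths:
4 - 1 - 3: 3+10 = 13
4 - 3: 10 = 10
Cheapest is 4 - 3 at 10 s.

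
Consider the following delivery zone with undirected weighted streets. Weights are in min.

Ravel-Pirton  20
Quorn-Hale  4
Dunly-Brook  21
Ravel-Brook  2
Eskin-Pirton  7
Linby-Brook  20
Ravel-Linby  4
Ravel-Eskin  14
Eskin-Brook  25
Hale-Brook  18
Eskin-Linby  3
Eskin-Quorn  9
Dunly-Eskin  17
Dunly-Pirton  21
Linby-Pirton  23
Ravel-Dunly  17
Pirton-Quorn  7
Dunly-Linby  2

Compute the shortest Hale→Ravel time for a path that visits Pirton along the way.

Best Hale to Pirton: Hale → Quorn → Pirton costing 11
Shortest Pirton→Ravel: Pirton → Eskin → Linby → Ravel = 14
Total via Pirton: 11 + 14 = 25 min.

25 min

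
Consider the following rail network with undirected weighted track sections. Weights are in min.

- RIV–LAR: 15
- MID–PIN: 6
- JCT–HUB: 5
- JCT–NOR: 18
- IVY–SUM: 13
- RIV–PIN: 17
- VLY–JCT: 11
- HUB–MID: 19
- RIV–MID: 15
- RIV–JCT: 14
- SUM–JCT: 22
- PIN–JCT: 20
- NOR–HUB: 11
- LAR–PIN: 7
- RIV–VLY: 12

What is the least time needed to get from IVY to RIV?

Shortest distances from IVY:
IVY: 0
SUM: 13  (via IVY)
JCT: 35  (via SUM)
HUB: 40  (via JCT)
VLY: 46  (via JCT)
RIV: 49  (via JCT)
Shortest route: IVY → SUM → JCT → RIV = 49 min.

49 min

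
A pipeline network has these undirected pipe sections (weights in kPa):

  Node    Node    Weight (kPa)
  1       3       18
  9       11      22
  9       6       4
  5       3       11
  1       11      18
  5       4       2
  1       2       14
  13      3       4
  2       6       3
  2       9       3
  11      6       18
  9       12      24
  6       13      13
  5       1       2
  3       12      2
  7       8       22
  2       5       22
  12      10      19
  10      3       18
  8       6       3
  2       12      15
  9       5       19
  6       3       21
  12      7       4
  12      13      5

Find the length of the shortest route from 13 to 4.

Compare a few routes:
13 → 12 → 3 → 5 → 4: 5+2+11+2 = 20
13 → 3 → 5 → 4: 4+11+2 = 17
The minimum is 17 kPa via 13 → 3 → 5 → 4.

17 kPa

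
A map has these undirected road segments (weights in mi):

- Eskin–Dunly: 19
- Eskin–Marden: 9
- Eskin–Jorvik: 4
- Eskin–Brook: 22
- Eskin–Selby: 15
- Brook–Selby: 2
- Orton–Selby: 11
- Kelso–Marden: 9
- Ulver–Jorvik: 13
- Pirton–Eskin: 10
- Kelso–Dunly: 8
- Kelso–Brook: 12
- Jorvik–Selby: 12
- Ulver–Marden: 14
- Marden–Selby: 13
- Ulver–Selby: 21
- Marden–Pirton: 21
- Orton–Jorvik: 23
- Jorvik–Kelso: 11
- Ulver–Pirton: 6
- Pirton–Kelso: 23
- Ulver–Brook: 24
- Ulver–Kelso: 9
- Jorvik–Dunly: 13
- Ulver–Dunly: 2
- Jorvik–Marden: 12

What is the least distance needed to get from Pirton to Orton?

36 mi

Settle nodes by increasing distance from Pirton:
Pirton: 0
Ulver: 6  (via Pirton)
Dunly: 8  (via Ulver)
Eskin: 10  (via Pirton)
Jorvik: 14  (via Eskin)
Kelso: 15  (via Ulver)
Marden: 19  (via Eskin)
Selby: 25  (via Eskin)
Brook: 27  (via Kelso)
Orton: 36  (via Selby)
Shortest route: Pirton–Eskin–Selby–Orton = 36 mi.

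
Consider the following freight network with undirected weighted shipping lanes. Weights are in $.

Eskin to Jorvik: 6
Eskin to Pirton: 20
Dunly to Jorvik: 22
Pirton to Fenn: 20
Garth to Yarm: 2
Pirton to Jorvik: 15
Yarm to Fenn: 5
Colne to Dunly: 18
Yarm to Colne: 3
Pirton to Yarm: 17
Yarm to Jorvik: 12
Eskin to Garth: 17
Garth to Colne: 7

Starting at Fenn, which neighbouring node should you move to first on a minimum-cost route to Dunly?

Yarm

Candidate routes:
Fenn - Yarm - Garth - Eskin - Jorvik - Dunly: 5+2+17+6+22 = 52
Fenn - Yarm - Jorvik - Dunly: 5+12+22 = 39
Fenn - Yarm - Garth - Colne - Dunly: 5+2+7+18 = 32
Fenn - Yarm - Colne - Dunly: 5+3+18 = 26
The minimum is $26 via Fenn - Yarm - Colne - Dunly.
So from Fenn the first move is to Yarm.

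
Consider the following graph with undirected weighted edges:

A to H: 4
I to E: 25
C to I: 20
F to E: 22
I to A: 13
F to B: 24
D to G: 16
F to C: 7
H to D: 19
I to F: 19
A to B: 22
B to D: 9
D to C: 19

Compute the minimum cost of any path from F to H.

Settle nodes by increasing distance from F:
F: 0
C: 7  (via F)
I: 19  (via F)
E: 22  (via F)
B: 24  (via F)
D: 26  (via C)
A: 32  (via I)
H: 36  (via A)
Shortest route: F–I–A–H = 36.

36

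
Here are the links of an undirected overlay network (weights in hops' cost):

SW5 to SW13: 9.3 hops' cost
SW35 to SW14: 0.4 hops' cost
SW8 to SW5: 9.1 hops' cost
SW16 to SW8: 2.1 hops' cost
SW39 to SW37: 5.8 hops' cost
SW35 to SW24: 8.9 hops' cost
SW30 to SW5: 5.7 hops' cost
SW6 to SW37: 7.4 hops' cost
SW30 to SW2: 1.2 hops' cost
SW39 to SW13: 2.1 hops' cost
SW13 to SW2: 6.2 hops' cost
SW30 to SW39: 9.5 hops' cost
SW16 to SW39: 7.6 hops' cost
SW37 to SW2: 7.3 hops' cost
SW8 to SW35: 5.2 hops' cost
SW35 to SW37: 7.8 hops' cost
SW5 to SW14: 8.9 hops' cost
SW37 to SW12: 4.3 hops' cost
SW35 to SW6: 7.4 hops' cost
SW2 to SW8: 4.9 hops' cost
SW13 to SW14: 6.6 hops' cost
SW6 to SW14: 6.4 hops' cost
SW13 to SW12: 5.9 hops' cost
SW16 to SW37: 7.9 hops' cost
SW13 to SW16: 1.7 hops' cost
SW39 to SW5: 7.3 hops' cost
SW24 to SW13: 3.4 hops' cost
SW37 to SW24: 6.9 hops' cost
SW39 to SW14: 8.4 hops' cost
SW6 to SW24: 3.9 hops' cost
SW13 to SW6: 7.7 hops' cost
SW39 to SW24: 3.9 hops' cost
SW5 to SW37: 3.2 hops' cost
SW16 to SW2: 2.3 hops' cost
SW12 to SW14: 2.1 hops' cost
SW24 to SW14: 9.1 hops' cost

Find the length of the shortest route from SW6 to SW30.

Candidate routes:
SW6 → SW24 → SW13 → SW2 → SW30: 3.9+3.4+6.2+1.2 = 14.7
SW6 → SW24 → SW13 → SW16 → SW2 → SW30: 3.9+3.4+1.7+2.3+1.2 = 12.5
SW6 → SW13 → SW16 → SW2 → SW30: 7.7+1.7+2.3+1.2 = 12.9
The minimum is 12.5 hops' cost via SW6 → SW24 → SW13 → SW16 → SW2 → SW30.

12.5 hops' cost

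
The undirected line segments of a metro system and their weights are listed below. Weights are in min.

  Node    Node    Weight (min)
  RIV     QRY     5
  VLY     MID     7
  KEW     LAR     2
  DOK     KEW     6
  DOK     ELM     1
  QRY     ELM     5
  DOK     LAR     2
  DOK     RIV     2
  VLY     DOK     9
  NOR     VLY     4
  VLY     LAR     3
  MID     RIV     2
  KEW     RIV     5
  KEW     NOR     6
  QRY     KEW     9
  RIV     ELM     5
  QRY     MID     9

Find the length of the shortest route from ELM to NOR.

Shortest distances from ELM:
ELM: 0
DOK: 1  (via ELM)
LAR: 3  (via DOK)
RIV: 3  (via DOK)
MID: 5  (via RIV)
QRY: 5  (via ELM)
KEW: 5  (via LAR)
VLY: 6  (via LAR)
NOR: 10  (via VLY)
Shortest route: ELM → DOK → LAR → VLY → NOR = 10 min.

10 min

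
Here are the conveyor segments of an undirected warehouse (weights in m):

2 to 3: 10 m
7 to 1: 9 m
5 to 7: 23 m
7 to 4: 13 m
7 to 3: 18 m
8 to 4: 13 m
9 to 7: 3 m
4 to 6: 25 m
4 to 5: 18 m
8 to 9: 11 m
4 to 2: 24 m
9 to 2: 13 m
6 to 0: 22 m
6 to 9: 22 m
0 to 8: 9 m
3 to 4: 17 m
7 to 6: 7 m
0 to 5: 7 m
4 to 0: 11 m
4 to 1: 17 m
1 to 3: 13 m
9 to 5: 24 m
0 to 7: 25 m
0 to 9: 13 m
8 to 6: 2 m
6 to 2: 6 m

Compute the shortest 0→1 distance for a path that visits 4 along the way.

Best 0 to 4: 0–4 costing 11
Shortest 4→1: 4–1 = 17
Total via 4: 11 + 17 = 28 m.

28 m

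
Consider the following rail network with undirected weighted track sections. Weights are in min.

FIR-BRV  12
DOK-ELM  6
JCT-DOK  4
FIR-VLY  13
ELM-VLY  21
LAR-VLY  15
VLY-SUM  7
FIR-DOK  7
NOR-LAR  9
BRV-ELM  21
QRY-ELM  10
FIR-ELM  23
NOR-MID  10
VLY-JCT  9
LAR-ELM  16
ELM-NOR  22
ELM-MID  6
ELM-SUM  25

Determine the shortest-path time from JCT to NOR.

Enumerating some paths:
JCT–DOK–ELM–NOR: 4+6+22 = 32
JCT–DOK–ELM–LAR–NOR: 4+6+16+9 = 35
JCT–DOK–ELM–MID–NOR: 4+6+6+10 = 26
JCT–VLY–LAR–NOR: 9+15+9 = 33
The minimum is 26 min via JCT–DOK–ELM–MID–NOR.

26 min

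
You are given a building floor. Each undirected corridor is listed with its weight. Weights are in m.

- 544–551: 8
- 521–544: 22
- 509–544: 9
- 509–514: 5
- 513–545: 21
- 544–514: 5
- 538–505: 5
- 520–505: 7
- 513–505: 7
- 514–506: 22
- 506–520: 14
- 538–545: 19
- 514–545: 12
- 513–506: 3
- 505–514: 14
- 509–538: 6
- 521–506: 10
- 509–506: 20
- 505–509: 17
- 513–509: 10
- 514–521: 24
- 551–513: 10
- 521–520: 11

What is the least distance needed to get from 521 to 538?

Settle nodes by increasing distance from 521:
521: 0
506: 10  (via 521)
520: 11  (via 521)
513: 13  (via 506)
505: 18  (via 520)
544: 22  (via 521)
551: 23  (via 513)
538: 23  (via 505)
Shortest route: 521 → 520 → 505 → 538 = 23 m.

23 m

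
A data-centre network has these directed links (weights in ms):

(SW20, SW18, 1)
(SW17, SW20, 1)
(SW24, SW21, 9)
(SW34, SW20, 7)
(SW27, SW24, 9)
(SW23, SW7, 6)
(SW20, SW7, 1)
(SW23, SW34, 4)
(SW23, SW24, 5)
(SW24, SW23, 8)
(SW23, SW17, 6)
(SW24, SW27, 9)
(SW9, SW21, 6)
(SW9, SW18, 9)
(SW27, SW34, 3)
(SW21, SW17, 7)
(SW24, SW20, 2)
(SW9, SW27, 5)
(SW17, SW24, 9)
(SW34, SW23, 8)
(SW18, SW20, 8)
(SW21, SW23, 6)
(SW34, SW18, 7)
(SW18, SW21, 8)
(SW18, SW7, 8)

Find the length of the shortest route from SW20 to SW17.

Settle nodes by increasing distance from SW20:
SW20: 0
SW7: 1  (via SW20)
SW18: 1  (via SW20)
SW21: 9  (via SW18)
SW23: 15  (via SW21)
SW17: 16  (via SW21)
Shortest route: SW20 → SW18 → SW21 → SW17 = 16 ms.

16 ms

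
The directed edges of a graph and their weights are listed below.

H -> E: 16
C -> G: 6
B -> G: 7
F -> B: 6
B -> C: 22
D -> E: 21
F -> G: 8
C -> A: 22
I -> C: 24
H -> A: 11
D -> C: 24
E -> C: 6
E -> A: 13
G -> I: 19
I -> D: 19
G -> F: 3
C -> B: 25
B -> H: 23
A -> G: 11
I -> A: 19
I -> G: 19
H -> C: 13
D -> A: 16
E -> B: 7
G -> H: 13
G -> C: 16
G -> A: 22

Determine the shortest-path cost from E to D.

Shortest distances from E:
E: 0
C: 6  (via E)
B: 7  (via E)
G: 12  (via C)
A: 13  (via E)
F: 15  (via G)
H: 25  (via G)
I: 31  (via G)
D: 50  (via I)
Shortest route: E → C → G → I → D = 50.

50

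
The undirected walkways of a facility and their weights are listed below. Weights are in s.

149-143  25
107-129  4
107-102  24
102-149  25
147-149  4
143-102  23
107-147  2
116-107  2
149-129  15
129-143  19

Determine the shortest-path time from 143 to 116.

25 s

Settle nodes by increasing distance from 143:
143: 0
129: 19  (via 143)
107: 23  (via 129)
102: 23  (via 143)
116: 25  (via 107)
Shortest route: 143–129–107–116 = 25 s.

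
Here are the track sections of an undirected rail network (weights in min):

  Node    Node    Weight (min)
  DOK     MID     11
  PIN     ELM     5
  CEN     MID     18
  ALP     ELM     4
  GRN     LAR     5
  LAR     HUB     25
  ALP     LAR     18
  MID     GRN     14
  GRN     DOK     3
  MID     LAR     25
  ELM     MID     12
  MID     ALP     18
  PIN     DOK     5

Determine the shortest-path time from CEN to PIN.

34 min

Candidate routes:
CEN → MID → DOK → PIN: 18+11+5 = 34
CEN → MID → GRN → DOK → PIN: 18+14+3+5 = 40
CEN → MID → ELM → PIN: 18+12+5 = 35
The minimum is 34 min via CEN → MID → DOK → PIN.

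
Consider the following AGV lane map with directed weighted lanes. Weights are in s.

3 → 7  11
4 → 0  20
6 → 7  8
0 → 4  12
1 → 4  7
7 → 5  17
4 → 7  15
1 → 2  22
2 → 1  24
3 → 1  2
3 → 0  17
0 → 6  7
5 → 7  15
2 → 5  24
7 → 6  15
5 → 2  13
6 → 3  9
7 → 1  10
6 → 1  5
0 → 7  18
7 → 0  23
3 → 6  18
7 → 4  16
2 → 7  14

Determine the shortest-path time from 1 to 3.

43 s

Running Dijkstra from 1:
1: 0
4: 7  (via 1)
2: 22  (via 1)
7: 22  (via 4)
0: 27  (via 4)
6: 34  (via 0)
5: 39  (via 7)
3: 43  (via 6)
Shortest route: 1 → 4 → 0 → 6 → 3 = 43 s.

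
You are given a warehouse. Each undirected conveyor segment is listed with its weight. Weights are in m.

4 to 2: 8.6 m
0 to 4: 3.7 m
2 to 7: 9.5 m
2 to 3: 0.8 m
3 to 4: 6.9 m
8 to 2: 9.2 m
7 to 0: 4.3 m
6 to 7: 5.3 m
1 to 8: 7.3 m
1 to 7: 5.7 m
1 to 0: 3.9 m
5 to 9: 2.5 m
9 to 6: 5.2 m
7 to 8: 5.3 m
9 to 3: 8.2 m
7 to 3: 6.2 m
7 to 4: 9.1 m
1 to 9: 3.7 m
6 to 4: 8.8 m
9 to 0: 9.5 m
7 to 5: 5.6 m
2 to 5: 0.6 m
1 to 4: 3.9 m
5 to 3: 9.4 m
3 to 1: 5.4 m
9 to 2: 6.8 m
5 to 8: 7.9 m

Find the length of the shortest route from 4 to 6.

8.8 m

Enumerating some paths:
4–6: 8.8 = 8.8
4–0–7–6: 3.7+4.3+5.3 = 13.3
4–1–9–6: 3.9+3.7+5.2 = 12.8
Cheapest is 4–6 at 8.8 m.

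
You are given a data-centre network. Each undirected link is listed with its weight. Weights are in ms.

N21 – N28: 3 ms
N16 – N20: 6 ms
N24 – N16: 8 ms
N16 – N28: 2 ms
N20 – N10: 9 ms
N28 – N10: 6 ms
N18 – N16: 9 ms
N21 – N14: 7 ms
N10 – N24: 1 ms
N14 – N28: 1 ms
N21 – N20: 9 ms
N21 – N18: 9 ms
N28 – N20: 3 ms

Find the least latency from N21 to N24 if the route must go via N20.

Shortest N21→N20: N21 → N28 → N20 = 6
Shortest N20→N24: N20 → N10 → N24 = 10
Total via N20: 6 + 10 = 16 ms.

16 ms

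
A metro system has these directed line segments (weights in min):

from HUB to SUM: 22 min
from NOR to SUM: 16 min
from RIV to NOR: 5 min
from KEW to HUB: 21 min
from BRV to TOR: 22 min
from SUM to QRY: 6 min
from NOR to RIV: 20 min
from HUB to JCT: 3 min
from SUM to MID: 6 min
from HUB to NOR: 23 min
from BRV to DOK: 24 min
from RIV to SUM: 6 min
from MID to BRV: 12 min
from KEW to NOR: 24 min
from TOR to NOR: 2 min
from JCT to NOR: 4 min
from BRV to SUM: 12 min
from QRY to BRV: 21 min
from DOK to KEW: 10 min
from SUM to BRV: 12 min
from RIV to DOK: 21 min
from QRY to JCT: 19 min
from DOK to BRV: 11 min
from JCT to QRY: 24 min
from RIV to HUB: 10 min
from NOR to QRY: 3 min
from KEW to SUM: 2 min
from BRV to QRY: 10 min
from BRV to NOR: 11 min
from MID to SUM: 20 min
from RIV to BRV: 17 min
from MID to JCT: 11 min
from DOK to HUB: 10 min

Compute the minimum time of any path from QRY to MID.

Shortest distances from QRY:
QRY: 0
JCT: 19  (via QRY)
BRV: 21  (via QRY)
NOR: 23  (via JCT)
SUM: 33  (via BRV)
MID: 39  (via SUM)
Shortest route: QRY → BRV → SUM → MID = 39 min.

39 min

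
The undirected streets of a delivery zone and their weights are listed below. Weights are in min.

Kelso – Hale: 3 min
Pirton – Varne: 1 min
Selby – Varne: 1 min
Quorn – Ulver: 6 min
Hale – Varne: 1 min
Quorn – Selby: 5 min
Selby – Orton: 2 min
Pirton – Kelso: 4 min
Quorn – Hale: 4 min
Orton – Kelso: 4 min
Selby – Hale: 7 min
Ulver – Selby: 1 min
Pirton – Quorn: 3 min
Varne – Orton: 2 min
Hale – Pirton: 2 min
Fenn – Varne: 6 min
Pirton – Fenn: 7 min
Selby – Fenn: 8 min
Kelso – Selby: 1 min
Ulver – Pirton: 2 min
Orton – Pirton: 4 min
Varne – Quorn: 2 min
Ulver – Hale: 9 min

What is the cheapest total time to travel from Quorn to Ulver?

4 min

Settle nodes by increasing distance from Quorn:
Quorn: 0
Varne: 2  (via Quorn)
Pirton: 3  (via Quorn)
Selby: 3  (via Varne)
Hale: 3  (via Varne)
Orton: 4  (via Varne)
Kelso: 4  (via Selby)
Ulver: 4  (via Selby)
Shortest route: Quorn → Varne → Selby → Ulver = 4 min.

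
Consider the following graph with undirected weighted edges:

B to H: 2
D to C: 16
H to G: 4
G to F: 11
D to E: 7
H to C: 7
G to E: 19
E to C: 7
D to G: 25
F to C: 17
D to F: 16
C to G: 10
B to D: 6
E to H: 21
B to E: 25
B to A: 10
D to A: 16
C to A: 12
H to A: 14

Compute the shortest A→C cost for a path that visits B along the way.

19

Shortest A→B: A → B = 10
Shortest B→C: B → H → C = 9
Total via B: 10 + 9 = 19.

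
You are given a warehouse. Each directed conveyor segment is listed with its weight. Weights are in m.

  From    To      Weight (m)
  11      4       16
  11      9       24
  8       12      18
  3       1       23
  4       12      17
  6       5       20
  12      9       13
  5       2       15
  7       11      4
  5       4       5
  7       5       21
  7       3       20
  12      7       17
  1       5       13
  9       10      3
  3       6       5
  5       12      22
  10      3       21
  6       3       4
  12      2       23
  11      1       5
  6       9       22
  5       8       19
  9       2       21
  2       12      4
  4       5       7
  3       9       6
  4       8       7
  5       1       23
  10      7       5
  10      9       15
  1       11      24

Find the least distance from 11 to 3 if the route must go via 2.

74 m

Shortest 11→2: 11 → 1 → 5 → 2 = 33
Best 2 to 3: 2 → 12 → 9 → 10 → 3 costing 41
Total via 2: 33 + 41 = 74 m.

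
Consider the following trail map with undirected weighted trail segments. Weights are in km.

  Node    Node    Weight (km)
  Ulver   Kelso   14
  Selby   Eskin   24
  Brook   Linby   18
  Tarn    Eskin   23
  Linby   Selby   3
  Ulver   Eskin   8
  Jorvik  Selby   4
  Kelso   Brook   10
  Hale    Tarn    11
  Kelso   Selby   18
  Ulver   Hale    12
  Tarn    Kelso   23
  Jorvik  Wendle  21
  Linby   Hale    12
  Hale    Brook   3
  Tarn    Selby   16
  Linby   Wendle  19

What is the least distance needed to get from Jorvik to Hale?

Shortest distances from Jorvik:
Jorvik: 0
Selby: 4  (via Jorvik)
Linby: 7  (via Selby)
Hale: 19  (via Linby)
Shortest route: Jorvik–Selby–Linby–Hale = 19 km.

19 km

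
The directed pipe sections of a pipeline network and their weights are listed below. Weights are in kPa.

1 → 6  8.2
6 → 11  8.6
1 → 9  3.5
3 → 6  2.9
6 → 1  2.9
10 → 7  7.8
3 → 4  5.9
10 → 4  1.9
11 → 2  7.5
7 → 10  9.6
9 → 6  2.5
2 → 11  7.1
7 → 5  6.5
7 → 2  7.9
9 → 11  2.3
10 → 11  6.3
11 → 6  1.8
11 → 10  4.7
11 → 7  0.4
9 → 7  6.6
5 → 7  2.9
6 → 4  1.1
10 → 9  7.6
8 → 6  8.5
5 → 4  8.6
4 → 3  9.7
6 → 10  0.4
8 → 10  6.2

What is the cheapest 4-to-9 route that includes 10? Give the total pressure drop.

Shortest 4→10: 4–3–6–10 = 13
Shortest 10→9: 10–9 = 7.6
Total via 10: 13 + 7.6 = 20.6 kPa.

20.6 kPa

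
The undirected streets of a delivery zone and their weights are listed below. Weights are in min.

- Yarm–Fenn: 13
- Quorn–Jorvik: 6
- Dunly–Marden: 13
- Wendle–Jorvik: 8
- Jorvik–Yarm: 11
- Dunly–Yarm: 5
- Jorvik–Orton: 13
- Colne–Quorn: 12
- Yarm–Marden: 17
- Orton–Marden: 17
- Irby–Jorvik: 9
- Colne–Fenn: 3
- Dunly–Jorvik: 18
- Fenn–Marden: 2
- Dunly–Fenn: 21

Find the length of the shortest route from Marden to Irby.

32 min

Candidate routes:
Marden → Yarm → Jorvik → Irby: 17+11+9 = 37
Marden → Fenn → Colne → Quorn → Jorvik → Irby: 2+3+12+6+9 = 32
Marden → Dunly → Yarm → Jorvik → Irby: 13+5+11+9 = 38
Marden → Fenn → Yarm → Jorvik → Irby: 2+13+11+9 = 35
The minimum is 32 min via Marden → Fenn → Colne → Quorn → Jorvik → Irby.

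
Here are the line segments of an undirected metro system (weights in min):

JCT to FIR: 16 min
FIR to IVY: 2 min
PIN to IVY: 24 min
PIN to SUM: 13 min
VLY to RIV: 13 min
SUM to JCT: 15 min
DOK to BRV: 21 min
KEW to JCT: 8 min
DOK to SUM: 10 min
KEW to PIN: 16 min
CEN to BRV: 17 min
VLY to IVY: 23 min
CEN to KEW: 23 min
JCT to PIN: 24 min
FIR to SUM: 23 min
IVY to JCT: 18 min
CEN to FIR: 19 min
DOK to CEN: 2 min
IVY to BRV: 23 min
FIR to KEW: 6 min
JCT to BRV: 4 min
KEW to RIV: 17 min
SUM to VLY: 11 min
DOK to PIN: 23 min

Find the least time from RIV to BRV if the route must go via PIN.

Best RIV to PIN: RIV → KEW → PIN costing 33
Shortest PIN→BRV: PIN → JCT → BRV = 28
Total via PIN: 33 + 28 = 61 min.

61 min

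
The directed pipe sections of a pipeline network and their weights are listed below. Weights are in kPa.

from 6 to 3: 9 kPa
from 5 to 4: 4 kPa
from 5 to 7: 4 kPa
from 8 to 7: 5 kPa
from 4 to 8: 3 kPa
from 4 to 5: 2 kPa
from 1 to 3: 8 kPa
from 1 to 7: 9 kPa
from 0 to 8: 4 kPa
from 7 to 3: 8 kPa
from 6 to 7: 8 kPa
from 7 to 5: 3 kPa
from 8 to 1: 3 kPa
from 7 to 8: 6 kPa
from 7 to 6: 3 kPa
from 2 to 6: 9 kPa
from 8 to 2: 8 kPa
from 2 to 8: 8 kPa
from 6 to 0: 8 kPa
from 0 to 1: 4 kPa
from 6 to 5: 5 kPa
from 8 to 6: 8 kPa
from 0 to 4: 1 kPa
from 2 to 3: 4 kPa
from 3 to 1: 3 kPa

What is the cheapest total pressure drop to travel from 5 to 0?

Compare a few routes:
5–7–6–0: 4+3+8 = 15
5–4–8–6–0: 4+3+8+8 = 23
5–4–8–7–6–0: 4+3+5+3+8 = 23
Cheapest is 5–7–6–0 at 15 kPa.

15 kPa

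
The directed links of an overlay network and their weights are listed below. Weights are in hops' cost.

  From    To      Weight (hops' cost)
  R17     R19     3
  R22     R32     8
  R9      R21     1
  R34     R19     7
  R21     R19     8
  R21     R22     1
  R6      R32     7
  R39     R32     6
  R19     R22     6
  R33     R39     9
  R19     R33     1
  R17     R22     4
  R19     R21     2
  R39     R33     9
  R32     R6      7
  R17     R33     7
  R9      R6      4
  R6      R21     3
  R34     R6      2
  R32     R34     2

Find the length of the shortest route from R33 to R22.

23 hops' cost

Running Dijkstra from R33:
R33: 0
R39: 9  (via R33)
R32: 15  (via R39)
R34: 17  (via R32)
R6: 19  (via R34)
R21: 22  (via R6)
R22: 23  (via R21)
Shortest route: R33 → R39 → R32 → R34 → R6 → R21 → R22 = 23 hops' cost.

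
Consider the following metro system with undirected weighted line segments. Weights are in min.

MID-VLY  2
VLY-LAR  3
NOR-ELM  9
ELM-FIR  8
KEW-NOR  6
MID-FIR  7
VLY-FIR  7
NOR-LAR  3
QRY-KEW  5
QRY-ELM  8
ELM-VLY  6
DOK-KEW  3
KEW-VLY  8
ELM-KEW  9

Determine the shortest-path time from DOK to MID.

Candidate routes:
DOK → KEW → NOR → LAR → VLY → MID: 3+6+3+3+2 = 17
DOK → KEW → VLY → MID: 3+8+2 = 13
DOK → KEW → ELM → VLY → MID: 3+9+6+2 = 20
Cheapest is DOK → KEW → VLY → MID at 13 min.

13 min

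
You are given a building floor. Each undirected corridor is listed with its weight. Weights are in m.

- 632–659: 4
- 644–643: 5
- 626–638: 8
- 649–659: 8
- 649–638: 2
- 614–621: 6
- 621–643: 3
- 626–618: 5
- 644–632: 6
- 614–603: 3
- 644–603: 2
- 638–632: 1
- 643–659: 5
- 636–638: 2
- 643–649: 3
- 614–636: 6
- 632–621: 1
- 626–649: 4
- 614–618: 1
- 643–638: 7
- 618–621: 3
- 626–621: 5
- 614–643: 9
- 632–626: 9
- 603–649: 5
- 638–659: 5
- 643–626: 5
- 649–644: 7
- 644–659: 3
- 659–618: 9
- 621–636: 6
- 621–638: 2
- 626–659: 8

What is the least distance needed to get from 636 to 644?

Candidate routes:
636–638–659–644: 2+5+3 = 10
636–638–632–659–644: 2+1+4+3 = 10
636–638–632–644: 2+1+6 = 9
Cheapest is 636–638–632–644 at 9 m.

9 m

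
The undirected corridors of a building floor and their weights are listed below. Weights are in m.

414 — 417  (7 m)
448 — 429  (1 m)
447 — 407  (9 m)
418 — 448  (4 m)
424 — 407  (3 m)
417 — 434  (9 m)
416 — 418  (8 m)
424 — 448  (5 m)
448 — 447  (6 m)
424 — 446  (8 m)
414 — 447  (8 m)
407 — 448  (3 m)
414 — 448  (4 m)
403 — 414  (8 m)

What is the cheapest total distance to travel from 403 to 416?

Running Dijkstra from 403:
403: 0
414: 8  (via 403)
448: 12  (via 414)
429: 13  (via 448)
417: 15  (via 414)
407: 15  (via 448)
447: 16  (via 414)
418: 16  (via 448)
424: 17  (via 448)
434: 24  (via 417)
416: 24  (via 418)
Shortest route: 403–414–448–418–416 = 24 m.

24 m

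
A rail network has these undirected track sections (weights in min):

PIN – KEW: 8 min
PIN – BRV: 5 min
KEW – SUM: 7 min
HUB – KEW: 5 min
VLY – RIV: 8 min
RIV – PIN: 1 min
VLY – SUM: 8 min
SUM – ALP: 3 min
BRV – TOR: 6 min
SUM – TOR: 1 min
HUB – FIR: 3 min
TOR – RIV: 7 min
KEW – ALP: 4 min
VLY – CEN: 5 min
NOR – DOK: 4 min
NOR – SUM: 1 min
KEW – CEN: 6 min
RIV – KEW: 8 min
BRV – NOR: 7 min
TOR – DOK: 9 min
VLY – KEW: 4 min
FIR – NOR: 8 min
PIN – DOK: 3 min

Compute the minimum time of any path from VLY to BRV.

14 min

Settle nodes by increasing distance from VLY:
VLY: 0
KEW: 4  (via VLY)
CEN: 5  (via VLY)
ALP: 8  (via KEW)
RIV: 8  (via VLY)
SUM: 8  (via VLY)
PIN: 9  (via RIV)
HUB: 9  (via KEW)
NOR: 9  (via SUM)
TOR: 9  (via SUM)
DOK: 12  (via PIN)
FIR: 12  (via HUB)
BRV: 14  (via PIN)
Shortest route: VLY–RIV–PIN–BRV = 14 min.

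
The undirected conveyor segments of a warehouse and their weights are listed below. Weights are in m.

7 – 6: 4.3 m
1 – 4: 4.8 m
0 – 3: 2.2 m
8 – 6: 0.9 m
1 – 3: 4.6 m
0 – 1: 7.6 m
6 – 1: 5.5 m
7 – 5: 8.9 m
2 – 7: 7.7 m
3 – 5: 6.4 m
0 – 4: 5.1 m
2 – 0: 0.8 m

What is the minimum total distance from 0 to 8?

Candidate routes:
0–3–1–6–8: 2.2+4.6+5.5+0.9 = 13.2
0–2–7–6–8: 0.8+7.7+4.3+0.9 = 13.7
0–1–6–8: 7.6+5.5+0.9 = 14
Cheapest is 0–3–1–6–8 at 13.2 m.

13.2 m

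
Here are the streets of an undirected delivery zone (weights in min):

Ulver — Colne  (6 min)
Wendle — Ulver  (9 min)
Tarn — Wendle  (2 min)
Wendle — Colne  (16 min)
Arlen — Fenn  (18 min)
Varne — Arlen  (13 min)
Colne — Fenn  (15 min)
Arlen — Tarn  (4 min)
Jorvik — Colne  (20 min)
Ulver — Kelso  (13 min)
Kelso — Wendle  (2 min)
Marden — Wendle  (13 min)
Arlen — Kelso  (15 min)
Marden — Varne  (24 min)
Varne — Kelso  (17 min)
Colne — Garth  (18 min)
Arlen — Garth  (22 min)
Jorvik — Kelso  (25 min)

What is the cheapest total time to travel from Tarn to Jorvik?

29 min

Compare a few routes:
Tarn - Wendle - Colne - Jorvik: 2+16+20 = 38
Tarn - Wendle - Kelso - Ulver - Colne - Jorvik: 2+2+13+6+20 = 43
Tarn - Wendle - Ulver - Colne - Jorvik: 2+9+6+20 = 37
Tarn - Wendle - Kelso - Jorvik: 2+2+25 = 29
Cheapest is Tarn - Wendle - Kelso - Jorvik at 29 min.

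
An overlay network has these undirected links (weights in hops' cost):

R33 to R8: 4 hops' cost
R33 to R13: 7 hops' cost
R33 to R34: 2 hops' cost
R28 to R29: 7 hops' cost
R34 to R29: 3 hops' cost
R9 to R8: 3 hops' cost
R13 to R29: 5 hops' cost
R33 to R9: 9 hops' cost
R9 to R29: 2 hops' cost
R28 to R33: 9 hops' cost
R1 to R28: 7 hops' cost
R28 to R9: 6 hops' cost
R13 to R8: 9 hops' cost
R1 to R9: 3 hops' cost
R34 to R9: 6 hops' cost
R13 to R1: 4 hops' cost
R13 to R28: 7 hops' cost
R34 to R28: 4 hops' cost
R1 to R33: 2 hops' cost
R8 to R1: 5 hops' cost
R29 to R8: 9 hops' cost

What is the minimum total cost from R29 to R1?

5 hops' cost

Running Dijkstra from R29:
R29: 0
R9: 2  (via R29)
R34: 3  (via R29)
R13: 5  (via R29)
R33: 5  (via R34)
R8: 5  (via R9)
R1: 5  (via R9)
Shortest route: R29 → R9 → R1 = 5 hops' cost.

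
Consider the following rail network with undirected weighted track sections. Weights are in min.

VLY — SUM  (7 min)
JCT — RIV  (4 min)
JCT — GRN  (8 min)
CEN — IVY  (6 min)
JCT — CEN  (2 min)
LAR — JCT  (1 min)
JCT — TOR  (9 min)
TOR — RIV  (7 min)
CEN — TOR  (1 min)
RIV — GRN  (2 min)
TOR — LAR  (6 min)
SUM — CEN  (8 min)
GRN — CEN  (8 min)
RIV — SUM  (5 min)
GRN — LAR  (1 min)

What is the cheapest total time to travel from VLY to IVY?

21 min

Candidate routes:
VLY–SUM–RIV–GRN–LAR–JCT–CEN–IVY: 7+5+2+1+1+2+6 = 24
VLY–SUM–CEN–IVY: 7+8+6 = 21
Cheapest is VLY–SUM–CEN–IVY at 21 min.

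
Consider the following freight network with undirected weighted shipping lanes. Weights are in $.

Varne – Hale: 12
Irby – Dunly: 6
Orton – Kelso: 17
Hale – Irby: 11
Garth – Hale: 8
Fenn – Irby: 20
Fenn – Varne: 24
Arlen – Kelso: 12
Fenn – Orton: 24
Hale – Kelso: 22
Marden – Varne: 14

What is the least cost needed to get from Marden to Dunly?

Settle nodes by increasing distance from Marden:
Marden: 0
Varne: 14  (via Marden)
Hale: 26  (via Varne)
Garth: 34  (via Hale)
Irby: 37  (via Hale)
Fenn: 38  (via Varne)
Dunly: 43  (via Irby)
Shortest route: Marden–Varne–Hale–Irby–Dunly = $43.

$43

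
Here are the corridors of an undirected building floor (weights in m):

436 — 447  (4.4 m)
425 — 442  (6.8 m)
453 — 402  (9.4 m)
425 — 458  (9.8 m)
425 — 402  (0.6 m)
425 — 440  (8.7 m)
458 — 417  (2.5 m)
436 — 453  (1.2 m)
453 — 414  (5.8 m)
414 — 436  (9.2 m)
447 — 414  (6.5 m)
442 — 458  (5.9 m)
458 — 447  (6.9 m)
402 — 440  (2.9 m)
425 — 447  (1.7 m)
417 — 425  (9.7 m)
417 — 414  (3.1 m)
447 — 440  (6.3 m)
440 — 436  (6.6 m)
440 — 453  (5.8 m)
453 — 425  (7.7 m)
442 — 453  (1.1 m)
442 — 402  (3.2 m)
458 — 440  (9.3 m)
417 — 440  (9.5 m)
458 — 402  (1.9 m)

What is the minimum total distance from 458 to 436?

7.4 m

Settle nodes by increasing distance from 458:
458: 0
402: 1.9  (via 458)
425: 2.5  (via 402)
417: 2.5  (via 458)
447: 4.2  (via 425)
440: 4.8  (via 402)
442: 5.1  (via 402)
414: 5.6  (via 417)
453: 6.2  (via 442)
436: 7.4  (via 453)
Shortest route: 458–402–442–453–436 = 7.4 m.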